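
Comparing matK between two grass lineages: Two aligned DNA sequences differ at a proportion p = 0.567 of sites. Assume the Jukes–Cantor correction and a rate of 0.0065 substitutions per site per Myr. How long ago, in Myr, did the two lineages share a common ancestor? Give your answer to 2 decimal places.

81.38

d = −(3/4) ln(1 − 4p/3) = −0.75 ln(1 − 0.756) = −0.75 ln(0.244)
  = −0.75 × (-1.410587) = 1.057940 substitutions/site.
Under a molecular clock d = 2μt, so t = d/(2μ) = 1.057940 / (2 × 0.0065) = 81.38 Myr.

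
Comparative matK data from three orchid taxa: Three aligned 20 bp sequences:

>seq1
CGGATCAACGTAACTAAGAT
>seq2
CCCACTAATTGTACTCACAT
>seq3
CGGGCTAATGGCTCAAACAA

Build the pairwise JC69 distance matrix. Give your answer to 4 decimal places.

seq1–seq2: 10/20 sites differ → p = 0.5, d = −0.75 ln(1 − 0.666667) = 0.823960 ≈ 0.8240.
seq1–seq3: 10/20 sites differ → p = 0.5, d = −0.75 ln(1 − 0.666667) = 0.823960 ≈ 0.8240.
seq2–seq3: 9/20 sites differ → p = 0.45, d = −0.75 ln(1 − 0.6) = 0.687218 ≈ 0.6872.

d(seq1,seq2) = 0.8240, d(seq1,seq3) = 0.8240, d(seq2,seq3) = 0.6872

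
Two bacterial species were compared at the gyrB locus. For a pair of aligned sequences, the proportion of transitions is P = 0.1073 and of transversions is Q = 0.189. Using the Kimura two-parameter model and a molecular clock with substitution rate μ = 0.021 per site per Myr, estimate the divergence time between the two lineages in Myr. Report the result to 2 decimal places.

8.98

Under the Kimura two-parameter model, d = −½ ln(1 − 2P − Q) − ¼ ln(1 − 2Q).
1 − 2P − Q = 0.5964, giving −½ ln(0.5964) = 0.258422.
1 − 2Q = 0.622, giving −¼ ln(0.622) = 0.118704.
d = 0.258422 + 0.118704 = 0.377126.
Under a molecular clock d = 2μt, so t = d/(2μ) = 0.377126 / (2 × 0.021) = 8.98 Myr.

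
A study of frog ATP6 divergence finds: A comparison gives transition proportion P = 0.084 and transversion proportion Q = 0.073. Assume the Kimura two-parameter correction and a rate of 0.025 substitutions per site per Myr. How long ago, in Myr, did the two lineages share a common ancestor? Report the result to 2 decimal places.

3.55

Under the Kimura two-parameter model, d = −½ ln(1 − 2P − Q) − ¼ ln(1 − 2Q).
1 − 2P − Q = 0.759, giving −½ ln(0.759) = 0.137877.
1 − 2Q = 0.854, giving −¼ ln(0.854) = 0.039456.
d = 0.137877 + 0.039456 = 0.177333.
Under a molecular clock d = 2μt, so t = d/(2μ) = 0.177333 / (2 × 0.025) = 3.55 Myr.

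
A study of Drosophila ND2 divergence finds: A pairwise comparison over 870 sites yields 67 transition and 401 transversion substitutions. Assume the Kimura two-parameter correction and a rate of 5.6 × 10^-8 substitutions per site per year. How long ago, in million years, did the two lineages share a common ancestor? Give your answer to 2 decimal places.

P = 67/870 ≈ 0.077011 and Q = 401/870 ≈ 0.46092.
Under the Kimura two-parameter model, d = −½ ln(1 − 2P − Q) − ¼ ln(1 − 2Q).
1 − 2P − Q = 0.385058, giving −½ ln(0.385058) = 0.477181.
1 − 2Q = 0.07816, giving −¼ ln(0.07816) = 0.637249.
d = 0.477181 + 0.637249 = 1.114430.
Under a molecular clock d = 2μt, so t = d/(2μ) = 1.114430 / (2 × 5.6 × 10^-8) = 9.95 million years.

9.95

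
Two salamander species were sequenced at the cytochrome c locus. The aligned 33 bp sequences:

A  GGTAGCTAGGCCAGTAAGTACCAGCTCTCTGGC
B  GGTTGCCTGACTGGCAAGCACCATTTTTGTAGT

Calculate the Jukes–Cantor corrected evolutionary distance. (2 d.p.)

0.63

The sequences differ at 14 of 33 sites, so p = 14/33 ≈ 0.424242.
d = −(3/4) ln(1 − 4p/3) = −0.75 ln(1 − 0.565656) = −0.75 ln(0.434344)
  = −0.75 × (-0.833918) = 0.625439 substitutions/site.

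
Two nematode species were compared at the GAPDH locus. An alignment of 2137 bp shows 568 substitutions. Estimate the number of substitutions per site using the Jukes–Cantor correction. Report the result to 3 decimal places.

0.328

p = 568/2137 ≈ 0.265793.
d = −(3/4) ln(1 − 4p/3) = −0.75 ln(1 − 0.354391) = −0.75 ln(0.645609)
  = −0.75 × (-0.437561) = 0.328171 substitutions/site.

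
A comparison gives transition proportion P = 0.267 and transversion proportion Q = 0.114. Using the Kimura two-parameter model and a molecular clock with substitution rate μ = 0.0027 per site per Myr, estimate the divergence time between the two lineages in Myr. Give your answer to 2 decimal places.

108.66

Under the Kimura two-parameter model, d = −½ ln(1 − 2P − Q) − ¼ ln(1 − 2Q).
1 − 2P − Q = 0.352, giving −½ ln(0.352) = 0.522062.
1 − 2Q = 0.772, giving −¼ ln(0.772) = 0.064693.
d = 0.522062 + 0.064693 = 0.586755.
Under a molecular clock d = 2μt, so t = d/(2μ) = 0.586755 / (2 × 0.0027) = 108.66 Myr.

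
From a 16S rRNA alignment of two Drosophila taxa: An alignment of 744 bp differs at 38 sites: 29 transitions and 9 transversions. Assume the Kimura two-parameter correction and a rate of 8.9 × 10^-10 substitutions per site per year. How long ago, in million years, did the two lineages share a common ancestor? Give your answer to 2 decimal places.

P = 29/744 ≈ 0.038978 and Q = 9/744 ≈ 0.012097.
Under the Kimura two-parameter model, d = −½ ln(1 − 2P − Q) − ¼ ln(1 − 2Q).
1 − 2P − Q = 0.909947, giving −½ ln(0.909947) = 0.047184.
1 − 2Q = 0.975806, giving −¼ ln(0.975806) = 0.006123.
d = 0.047184 + 0.006123 = 0.053307.
Under a molecular clock d = 2μt, so t = d/(2μ) = 0.053307 / (2 × 8.9 × 10^-10) = 29.95 million years.

29.95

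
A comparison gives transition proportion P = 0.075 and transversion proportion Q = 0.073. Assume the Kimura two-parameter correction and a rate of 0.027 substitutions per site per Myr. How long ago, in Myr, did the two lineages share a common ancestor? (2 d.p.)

Under the Kimura two-parameter model, d = −½ ln(1 − 2P − Q) − ¼ ln(1 − 2Q).
1 − 2P − Q = 0.777, giving −½ ln(0.777) = 0.126157.
1 − 2Q = 0.854, giving −¼ ln(0.854) = 0.039456.
d = 0.126157 + 0.039456 = 0.165613.
Under a molecular clock d = 2μt, so t = d/(2μ) = 0.165613 / (2 × 0.027) = 3.07 Myr.

3.07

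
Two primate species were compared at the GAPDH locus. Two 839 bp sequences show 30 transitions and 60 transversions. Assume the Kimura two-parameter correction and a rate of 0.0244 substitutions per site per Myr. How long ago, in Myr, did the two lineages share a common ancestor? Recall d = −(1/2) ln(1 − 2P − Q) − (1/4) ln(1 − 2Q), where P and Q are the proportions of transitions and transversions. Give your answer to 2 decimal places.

2.37

P = 30/839 ≈ 0.035757 and Q = 60/839 ≈ 0.071514.
Under the Kimura two-parameter model, d = −½ ln(1 − 2P − Q) − ¼ ln(1 − 2Q).
1 − 2P − Q = 0.856972, giving −½ ln(0.856972) = 0.077175.
1 − 2Q = 0.856972, giving −¼ ln(0.856972) = 0.038588.
d = 0.077175 + 0.038588 = 0.115763.
Under a molecular clock d = 2μt, so t = d/(2μ) = 0.115763 / (2 × 0.0244) = 2.37 Myr.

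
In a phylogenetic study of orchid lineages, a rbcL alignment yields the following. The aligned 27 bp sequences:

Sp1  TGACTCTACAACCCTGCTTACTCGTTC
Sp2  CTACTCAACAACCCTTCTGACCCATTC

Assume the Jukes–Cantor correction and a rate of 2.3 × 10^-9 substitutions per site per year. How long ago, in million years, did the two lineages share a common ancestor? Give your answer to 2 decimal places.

69.16

The sequences differ at 7 of 27 sites (1, 2, 7, 16, 19, 22, 24), so p = 7/27 ≈ 0.259259.
d = −(3/4) ln(1 − 4p/3) = −0.75 ln(1 − 0.345679) = −0.75 ln(0.654321)
  = −0.75 × (-0.424157) = 0.318118 substitutions/site.
Under a molecular clock d = 2μt, so t = d/(2μ) = 0.318118 / (2 × 2.3 × 10^-9) = 69.16 million years.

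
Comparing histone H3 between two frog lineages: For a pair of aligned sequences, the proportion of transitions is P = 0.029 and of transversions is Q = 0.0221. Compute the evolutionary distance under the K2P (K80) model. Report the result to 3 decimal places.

0.053

Under the Kimura two-parameter model, d = −½ ln(1 − 2P − Q) − ¼ ln(1 − 2Q).
1 − 2P − Q = 0.9199, giving −½ ln(0.9199) = 0.041745.
1 − 2Q = 0.9558, giving −¼ ln(0.9558) = 0.011302.
d = 0.041745 + 0.011302 = 0.053047.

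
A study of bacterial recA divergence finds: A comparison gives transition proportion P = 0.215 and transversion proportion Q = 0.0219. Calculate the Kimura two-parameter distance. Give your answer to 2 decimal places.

Under the Kimura two-parameter model, d = −½ ln(1 − 2P − Q) − ¼ ln(1 − 2Q).
1 − 2P − Q = 0.5481, giving −½ ln(0.5481) = 0.300649.
1 − 2Q = 0.9562, giving −¼ ln(0.9562) = 0.011197.
d = 0.300649 + 0.011197 = 0.311846.

0.31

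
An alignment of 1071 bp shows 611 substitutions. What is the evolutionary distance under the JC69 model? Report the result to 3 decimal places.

p = 611/1071 ≈ 0.570495.
d = −(3/4) ln(1 − 4p/3) = −0.75 ln(1 − 0.76066) = −0.75 ln(0.23934)
  = −0.75 × (-1.429870) = 1.072403 substitutions/site.

1.072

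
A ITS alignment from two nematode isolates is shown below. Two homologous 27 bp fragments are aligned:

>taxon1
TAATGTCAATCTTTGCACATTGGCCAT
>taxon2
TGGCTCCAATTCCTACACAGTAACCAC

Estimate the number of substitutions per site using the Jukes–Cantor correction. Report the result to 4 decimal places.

The sequences differ at 13 of 27 sites, so p = 13/27 ≈ 0.481481.
d = −(3/4) ln(1 − 4p/3) = −0.75 ln(1 − 0.641975) = −0.75 ln(0.358025)
  = −0.75 × (-1.027152) = 0.770364 substitutions/site.

0.7704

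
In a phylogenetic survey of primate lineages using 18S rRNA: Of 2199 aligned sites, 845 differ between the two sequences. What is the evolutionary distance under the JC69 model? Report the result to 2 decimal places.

0.54

p = 845/2199 ≈ 0.384266.
d = −(3/4) ln(1 − 4p/3) = −0.75 ln(1 − 0.512355) = −0.75 ln(0.487645)
  = −0.75 × (-0.718168) = 0.538626 substitutions/site.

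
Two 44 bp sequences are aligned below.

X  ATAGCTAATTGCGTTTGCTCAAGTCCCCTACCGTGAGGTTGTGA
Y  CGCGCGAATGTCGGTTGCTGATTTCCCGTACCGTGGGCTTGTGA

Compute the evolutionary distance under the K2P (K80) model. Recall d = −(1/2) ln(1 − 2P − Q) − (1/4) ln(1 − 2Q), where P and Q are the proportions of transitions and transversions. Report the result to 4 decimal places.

Of 44 sites, 1 differences are transitions and 12 are transversions, so P = 1/44 ≈ 0.022727 and Q = 12/44 ≈ 0.272727.
Under the Kimura two-parameter model, d = −½ ln(1 − 2P − Q) − ¼ ln(1 − 2Q).
1 − 2P − Q = 0.681819, giving −½ ln(0.681819) = 0.191496.
1 − 2Q = 0.454546, giving −¼ ln(0.454546) = 0.197114.
d = 0.191496 + 0.197114 = 0.388610.

0.3886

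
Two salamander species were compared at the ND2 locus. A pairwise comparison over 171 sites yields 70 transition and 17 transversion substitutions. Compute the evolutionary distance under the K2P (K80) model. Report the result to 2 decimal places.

1.31

P = 70/171 ≈ 0.409357 and Q = 17/171 ≈ 0.099415.
Under the Kimura two-parameter model, d = −½ ln(1 − 2P − Q) − ¼ ln(1 − 2Q).
1 − 2P − Q = 0.081871, giving −½ ln(0.081871) = 1.251305.
1 − 2Q = 0.80117, giving −¼ ln(0.80117) = 0.055421.
d = 1.251305 + 0.055421 = 1.306726.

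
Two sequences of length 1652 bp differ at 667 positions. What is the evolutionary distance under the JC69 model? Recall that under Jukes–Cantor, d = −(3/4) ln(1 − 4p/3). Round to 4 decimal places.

p = 667/1652 ≈ 0.403753.
d = −(3/4) ln(1 − 4p/3) = −0.75 ln(1 − 0.538337) = −0.75 ln(0.461663)
  = −0.75 × (-0.772920) = 0.579690 substitutions/site.

0.5797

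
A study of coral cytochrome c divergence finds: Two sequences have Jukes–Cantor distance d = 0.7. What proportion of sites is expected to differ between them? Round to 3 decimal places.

p = (3/4)(1 − e^(−4d/3)) = 0.75 × (1 − e^(-0.933333)) = 0.75 × (1 − 0.393241) = 0.455069.

0.455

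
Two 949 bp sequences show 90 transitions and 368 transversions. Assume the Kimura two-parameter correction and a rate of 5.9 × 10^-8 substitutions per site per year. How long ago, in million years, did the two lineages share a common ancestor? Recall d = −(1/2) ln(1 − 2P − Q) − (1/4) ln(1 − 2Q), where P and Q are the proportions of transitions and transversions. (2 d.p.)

6.82

P = 90/949 ≈ 0.094837 and Q = 368/949 ≈ 0.387777.
Under the Kimura two-parameter model, d = −½ ln(1 − 2P − Q) − ¼ ln(1 − 2Q).
1 − 2P − Q = 0.422549, giving −½ ln(0.422549) = 0.430725.
1 − 2Q = 0.224446, giving −¼ ln(0.224446) = 0.373530.
d = 0.430725 + 0.373530 = 0.804255.
Under a molecular clock d = 2μt, so t = d/(2μ) = 0.804255 / (2 × 5.9 × 10^-8) = 6.82 million years.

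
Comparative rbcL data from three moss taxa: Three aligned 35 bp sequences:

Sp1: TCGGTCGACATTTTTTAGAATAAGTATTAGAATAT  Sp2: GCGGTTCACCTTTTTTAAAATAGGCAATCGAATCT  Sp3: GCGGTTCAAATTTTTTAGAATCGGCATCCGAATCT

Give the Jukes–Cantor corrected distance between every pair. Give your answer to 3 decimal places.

d(Sp1,Sp2) = 0.360, d(Sp1,Sp3) = 0.360, d(Sp2,Sp3) = 0.195

Sp1–Sp2: 10/35 sites differ → p ≈ 0.285714, d = −0.75 ln(1 − 0.380952) = 0.359679 ≈ 0.360.
Sp1–Sp3: 10/35 sites differ → p ≈ 0.285714, d = −0.75 ln(1 − 0.380952) = 0.359679 ≈ 0.360.
Sp2–Sp3: 6/35 sites differ → p ≈ 0.171429, d = −0.75 ln(1 − 0.228572) = 0.194634 ≈ 0.195.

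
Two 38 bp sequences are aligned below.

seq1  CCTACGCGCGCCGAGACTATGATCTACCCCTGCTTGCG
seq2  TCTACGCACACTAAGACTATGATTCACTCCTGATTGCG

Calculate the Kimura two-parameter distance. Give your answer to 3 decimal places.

Of 38 sites, 8 differences are transitions and 1 are transversions, so P = 8/38 ≈ 0.210526 and Q = 1/38 ≈ 0.026316.
Under the Kimura two-parameter model, d = −½ ln(1 − 2P − Q) − ¼ ln(1 − 2Q).
1 − 2P − Q = 0.552632, giving −½ ln(0.552632) = 0.296531.
1 − 2Q = 0.947368, giving −¼ ln(0.947368) = 0.013517.
d = 0.296531 + 0.013517 = 0.310048.

0.310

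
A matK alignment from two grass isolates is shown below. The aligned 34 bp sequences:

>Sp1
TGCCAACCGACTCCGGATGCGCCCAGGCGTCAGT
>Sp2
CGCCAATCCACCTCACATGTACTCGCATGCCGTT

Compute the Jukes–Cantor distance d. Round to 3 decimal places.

The sequences differ at 17 of 34 sites, so p = 17/34 = 0.5.
d = −(3/4) ln(1 − 4p/3) = −0.75 ln(1 − 0.666667) = −0.75 ln(0.333333)
  = −0.75 × (-1.098613) = 0.823960 substitutions/site.

0.824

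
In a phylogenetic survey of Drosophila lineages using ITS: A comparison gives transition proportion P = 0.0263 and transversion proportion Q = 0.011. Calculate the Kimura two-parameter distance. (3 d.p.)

0.038

Under the Kimura two-parameter model, d = −½ ln(1 − 2P − Q) − ¼ ln(1 − 2Q).
1 − 2P − Q = 0.9364, giving −½ ln(0.9364) = 0.032856.
1 − 2Q = 0.978, giving −¼ ln(0.978) = 0.005561.
d = 0.032856 + 0.005561 = 0.038417.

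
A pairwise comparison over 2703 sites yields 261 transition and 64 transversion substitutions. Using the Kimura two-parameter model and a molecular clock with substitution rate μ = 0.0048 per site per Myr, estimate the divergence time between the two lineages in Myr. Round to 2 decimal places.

P = 261/2703 ≈ 0.096559 and Q = 64/2703 ≈ 0.023677.
Under the Kimura two-parameter model, d = −½ ln(1 − 2P − Q) − ¼ ln(1 − 2Q).
1 − 2P − Q = 0.783205, giving −½ ln(0.783205) = 0.122180.
1 − 2Q = 0.952646, giving −¼ ln(0.952646) = 0.012128.
d = 0.122180 + 0.012128 = 0.134308.
Under a molecular clock d = 2μt, so t = d/(2μ) = 0.134308 / (2 × 0.0048) = 13.99 Myr.

13.99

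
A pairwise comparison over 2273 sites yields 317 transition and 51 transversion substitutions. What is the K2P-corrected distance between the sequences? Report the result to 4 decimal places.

0.1908

P = 317/2273 ≈ 0.139463 and Q = 51/2273 ≈ 0.022437.
Under the Kimura two-parameter model, d = −½ ln(1 − 2P − Q) − ¼ ln(1 − 2Q).
1 − 2P − Q = 0.698637, giving −½ ln(0.698637) = 0.179312.
1 − 2Q = 0.955126, giving −¼ ln(0.955126) = 0.011478.
d = 0.179312 + 0.011478 = 0.190790.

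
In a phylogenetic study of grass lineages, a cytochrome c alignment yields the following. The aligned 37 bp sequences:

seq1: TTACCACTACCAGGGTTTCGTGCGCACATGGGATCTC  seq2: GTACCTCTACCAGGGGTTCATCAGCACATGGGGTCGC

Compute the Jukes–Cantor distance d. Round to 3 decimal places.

0.255

The sequences differ at 8 of 37 sites (1, 6, 16, 20, 22, 23, 33, 36), so p = 8/37 ≈ 0.216216.
d = −(3/4) ln(1 − 4p/3) = −0.75 ln(1 − 0.288288) = −0.75 ln(0.711712)
  = −0.75 × (-0.340082) = 0.255062 substitutions/site.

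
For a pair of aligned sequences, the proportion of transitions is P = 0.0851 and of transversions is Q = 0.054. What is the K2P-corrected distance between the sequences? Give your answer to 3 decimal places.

Under the Kimura two-parameter model, d = −½ ln(1 − 2P − Q) − ¼ ln(1 − 2Q).
1 − 2P − Q = 0.7758, giving −½ ln(0.7758) = 0.126930.
1 − 2Q = 0.892, giving −¼ ln(0.892) = 0.028572.
d = 0.126930 + 0.028572 = 0.155502.

0.156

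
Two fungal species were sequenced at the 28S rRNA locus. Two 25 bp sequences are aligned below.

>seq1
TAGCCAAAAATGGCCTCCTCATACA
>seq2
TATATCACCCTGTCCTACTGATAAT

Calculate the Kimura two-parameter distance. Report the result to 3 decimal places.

0.897

Of 25 sites, 1 differences are transitions and 11 are transversions, so P = 1/25 = 0.04 and Q = 11/25 = 0.44.
Under the Kimura two-parameter model, d = −½ ln(1 − 2P − Q) − ¼ ln(1 − 2Q).
1 − 2P − Q = 0.48, giving −½ ln(0.48) = 0.366985.
1 − 2Q = 0.12, giving −¼ ln(0.12) = 0.530066.
d = 0.366985 + 0.530066 = 0.897051.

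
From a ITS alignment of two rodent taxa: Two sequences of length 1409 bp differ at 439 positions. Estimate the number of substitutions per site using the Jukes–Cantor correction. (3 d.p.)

p = 439/1409 ≈ 0.311568.
d = −(3/4) ln(1 − 4p/3) = −0.75 ln(1 − 0.415424) = −0.75 ln(0.584576)
  = −0.75 × (-0.536868) = 0.402651 substitutions/site.

0.403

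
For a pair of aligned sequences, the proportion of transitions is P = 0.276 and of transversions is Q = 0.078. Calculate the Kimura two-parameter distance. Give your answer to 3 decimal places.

0.540

Under the Kimura two-parameter model, d = −½ ln(1 − 2P − Q) − ¼ ln(1 − 2Q).
1 − 2P − Q = 0.37, giving −½ ln(0.37) = 0.497126.
1 − 2Q = 0.844, giving −¼ ln(0.844) = 0.042401.
d = 0.497126 + 0.042401 = 0.539527.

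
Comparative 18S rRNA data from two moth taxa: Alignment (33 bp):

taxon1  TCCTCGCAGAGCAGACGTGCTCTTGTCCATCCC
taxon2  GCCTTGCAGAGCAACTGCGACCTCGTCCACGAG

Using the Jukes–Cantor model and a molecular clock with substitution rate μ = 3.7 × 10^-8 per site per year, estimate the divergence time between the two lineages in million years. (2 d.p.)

7.55

The sequences differ at 13 of 33 sites, so p = 13/33 ≈ 0.393939.
d = −(3/4) ln(1 − 4p/3) = −0.75 ln(1 − 0.525252) = −0.75 ln(0.474748)
  = −0.75 × (-0.744971) = 0.558728 substitutions/site.
Under a molecular clock d = 2μt, so t = d/(2μ) = 0.558728 / (2 × 3.7 × 10^-8) = 7.55 million years.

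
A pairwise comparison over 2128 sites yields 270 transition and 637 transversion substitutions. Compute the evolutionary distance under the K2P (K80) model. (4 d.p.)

0.6310

P = 270/2128 ≈ 0.12688 and Q = 637/2128 ≈ 0.299342.
Under the Kimura two-parameter model, d = −½ ln(1 − 2P − Q) − ¼ ln(1 − 2Q).
1 − 2P − Q = 0.446898, giving −½ ln(0.446898) = 0.402712.
1 − 2Q = 0.401316, giving −¼ ln(0.401316) = 0.228252.
d = 0.402712 + 0.228252 = 0.630964.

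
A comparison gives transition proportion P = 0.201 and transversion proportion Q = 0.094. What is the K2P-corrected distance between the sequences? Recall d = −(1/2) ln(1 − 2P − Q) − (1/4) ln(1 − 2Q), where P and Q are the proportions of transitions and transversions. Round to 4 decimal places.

0.3947

Under the Kimura two-parameter model, d = −½ ln(1 − 2P − Q) − ¼ ln(1 − 2Q).
1 − 2P − Q = 0.504, giving −½ ln(0.504) = 0.342590.
1 − 2Q = 0.812, giving −¼ ln(0.812) = 0.052064.
d = 0.342590 + 0.052064 = 0.394654.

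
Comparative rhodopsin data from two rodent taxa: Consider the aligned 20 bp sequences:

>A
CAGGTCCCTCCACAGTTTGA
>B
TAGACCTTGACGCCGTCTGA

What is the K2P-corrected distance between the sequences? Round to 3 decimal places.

1.038

Of 20 sites, 7 differences are transitions and 3 are transversions, so P = 7/20 = 0.35 and Q = 3/20 = 0.15.
Under the Kimura two-parameter model, d = −½ ln(1 − 2P − Q) − ¼ ln(1 − 2Q).
1 − 2P − Q = 0.15, giving −½ ln(0.15) = 0.948560.
1 − 2Q = 0.7, giving −¼ ln(0.7) = 0.089169.
d = 0.948560 + 0.089169 = 1.037729.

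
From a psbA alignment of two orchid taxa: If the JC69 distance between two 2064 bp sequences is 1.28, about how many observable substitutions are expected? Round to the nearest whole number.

Invert JC69: p = (3/4)(1 − e^(−4d/3)) = 0.75 × (1 − e^(-1.706667)) = 0.75 × (1 − 0.181470) = 0.613898.
Expected differing sites = pL ≈ 0.613898 × 2064 = 1267.085472 ≈ 1267.

1267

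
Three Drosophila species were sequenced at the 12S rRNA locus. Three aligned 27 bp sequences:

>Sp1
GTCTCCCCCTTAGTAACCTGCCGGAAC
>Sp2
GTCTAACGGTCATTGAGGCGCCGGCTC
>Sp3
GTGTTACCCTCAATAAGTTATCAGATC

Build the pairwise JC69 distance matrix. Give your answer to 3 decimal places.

Sp1–Sp2: 12/27 sites differ → p ≈ 0.444444, d = −0.75 ln(1 − 0.592592) = 0.673455 ≈ 0.673.
Sp1–Sp3: 11/27 sites differ → p ≈ 0.407407, d = −0.75 ln(1 − 0.543209) = 0.587647 ≈ 0.588.
Sp2–Sp3: 12/27 sites differ → p ≈ 0.444444, d = −0.75 ln(1 − 0.592592) = 0.673455 ≈ 0.673.

d(Sp1,Sp2) = 0.673, d(Sp1,Sp3) = 0.588, d(Sp2,Sp3) = 0.673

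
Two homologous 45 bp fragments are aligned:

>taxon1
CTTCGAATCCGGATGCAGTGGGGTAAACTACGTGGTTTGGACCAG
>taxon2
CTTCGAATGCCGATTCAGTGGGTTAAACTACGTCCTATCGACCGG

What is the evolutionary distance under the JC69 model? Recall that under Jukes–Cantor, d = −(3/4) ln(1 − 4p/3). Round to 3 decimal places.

The sequences differ at 9 of 45 sites (9, 11, 15, 23, 34, 35, 37, 39, 44), so p = 9/45 = 0.2.
d = −(3/4) ln(1 − 4p/3) = −0.75 ln(1 − 0.266667) = −0.75 ln(0.733333)
  = −0.75 × (-0.310155) = 0.232616 substitutions/site.

0.233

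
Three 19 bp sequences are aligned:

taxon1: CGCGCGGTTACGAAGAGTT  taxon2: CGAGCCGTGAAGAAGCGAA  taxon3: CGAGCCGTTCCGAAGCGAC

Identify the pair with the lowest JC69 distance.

taxon2 and taxon3

taxon1–taxon2: 7/19 differ, p = 0.368, d = 0.507.
taxon1–taxon3: 6/19 differ, p = 0.316, d = 0.410.
taxon2–taxon3: 4/19 differ, p = 0.211, d = 0.247.
The smallest distance is between taxon2 and taxon3.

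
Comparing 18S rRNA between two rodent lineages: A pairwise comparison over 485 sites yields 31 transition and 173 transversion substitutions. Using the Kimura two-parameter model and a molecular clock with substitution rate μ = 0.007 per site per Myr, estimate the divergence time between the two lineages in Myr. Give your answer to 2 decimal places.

P = 31/485 ≈ 0.063918 and Q = 173/485 ≈ 0.356701.
Under the Kimura two-parameter model, d = −½ ln(1 − 2P − Q) − ¼ ln(1 − 2Q).
1 − 2P − Q = 0.515463, giving −½ ln(0.515463) = 0.331345.
1 − 2Q = 0.286598, giving −¼ ln(0.286598) = 0.312419.
d = 0.331345 + 0.312419 = 0.643764.
Under a molecular clock d = 2μt, so t = d/(2μ) = 0.643764 / (2 × 0.007) = 45.98 Myr.

45.98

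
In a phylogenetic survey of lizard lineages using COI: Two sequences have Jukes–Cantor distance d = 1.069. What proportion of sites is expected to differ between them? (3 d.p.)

p = (3/4)(1 − e^(−4d/3)) = 0.75 × (1 − e^(-1.425333)) = 0.75 × (1 − 0.240428) = 0.569679.

0.570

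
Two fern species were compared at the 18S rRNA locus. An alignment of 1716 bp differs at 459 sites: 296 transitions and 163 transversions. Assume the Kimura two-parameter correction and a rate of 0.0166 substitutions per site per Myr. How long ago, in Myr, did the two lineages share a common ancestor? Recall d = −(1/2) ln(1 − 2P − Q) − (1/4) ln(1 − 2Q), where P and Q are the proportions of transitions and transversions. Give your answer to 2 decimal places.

P = 296/1716 ≈ 0.172494 and Q = 163/1716 ≈ 0.094988.
Under the Kimura two-parameter model, d = −½ ln(1 − 2P − Q) − ¼ ln(1 − 2Q).
1 − 2P − Q = 0.560024, giving −½ ln(0.560024) = 0.289888.
1 − 2Q = 0.810024, giving −¼ ln(0.810024) = 0.052673.
d = 0.289888 + 0.052673 = 0.342561.
Under a molecular clock d = 2μt, so t = d/(2μ) = 0.342561 / (2 × 0.0166) = 10.32 Myr.

10.32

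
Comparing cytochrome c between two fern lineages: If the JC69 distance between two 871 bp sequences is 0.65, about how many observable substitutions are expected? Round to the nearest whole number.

379

Invert JC69: p = (3/4)(1 − e^(−4d/3)) = 0.75 × (1 − e^(-0.866667)) = 0.75 × (1 − 0.420350) = 0.434738.
Expected differing sites = pL ≈ 0.434738 × 871 = 378.656798 ≈ 379.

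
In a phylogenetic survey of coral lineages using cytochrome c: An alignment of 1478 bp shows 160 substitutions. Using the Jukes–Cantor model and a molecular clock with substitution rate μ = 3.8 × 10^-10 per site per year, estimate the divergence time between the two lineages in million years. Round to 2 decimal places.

153.83

p = 160/1478 ≈ 0.108254.
d = −(3/4) ln(1 − 4p/3) = −0.75 ln(1 − 0.144339) = −0.75 ln(0.855661)
  = −0.75 × (-0.155881) = 0.116911 substitutions/site.
Under a molecular clock d = 2μt, so t = d/(2μ) = 0.116911 / (2 × 3.8 × 10^-10) = 153.83 million years.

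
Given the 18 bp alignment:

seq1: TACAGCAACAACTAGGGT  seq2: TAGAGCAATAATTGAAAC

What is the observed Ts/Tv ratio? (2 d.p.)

Transitions are A↔G and C↔T; transversions are all other mismatches.
Transitions: 7. Transversions: 1.
R = 7/1 = 7.00.

7.00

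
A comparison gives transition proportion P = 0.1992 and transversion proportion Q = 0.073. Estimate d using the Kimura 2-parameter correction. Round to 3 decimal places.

0.358

Under the Kimura two-parameter model, d = −½ ln(1 − 2P − Q) − ¼ ln(1 − 2Q).
1 − 2P − Q = 0.5286, giving −½ ln(0.5286) = 0.318762.
1 − 2Q = 0.854, giving −¼ ln(0.854) = 0.039456.
d = 0.318762 + 0.039456 = 0.358218.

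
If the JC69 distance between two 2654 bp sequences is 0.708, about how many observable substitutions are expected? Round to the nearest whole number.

1216

Invert JC69: p = (3/4)(1 − e^(−4d/3)) = 0.75 × (1 − e^(-0.944)) = 0.75 × (1 − 0.389068) = 0.458199.
Expected differing sites = pL ≈ 0.458199 × 2654 = 1216.060146 ≈ 1216.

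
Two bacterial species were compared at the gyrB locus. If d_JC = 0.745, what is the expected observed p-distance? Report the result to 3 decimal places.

p = (3/4)(1 − e^(−4d/3)) = 0.75 × (1 − e^(-0.993333)) = 0.75 × (1 − 0.370340) = 0.472245.

0.472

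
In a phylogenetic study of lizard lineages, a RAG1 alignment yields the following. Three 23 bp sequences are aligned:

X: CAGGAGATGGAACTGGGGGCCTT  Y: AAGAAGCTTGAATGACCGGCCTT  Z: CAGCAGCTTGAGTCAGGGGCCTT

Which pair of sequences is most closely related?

Y and Z

X–Y: 9/23 differ, p = 0.391, d = 0.553.
X–Z: 7/23 differ, p = 0.304, d = 0.390.
Y–Z: 6/23 differ, p = 0.261, d = 0.321.
The smallest distance is between Y and Z.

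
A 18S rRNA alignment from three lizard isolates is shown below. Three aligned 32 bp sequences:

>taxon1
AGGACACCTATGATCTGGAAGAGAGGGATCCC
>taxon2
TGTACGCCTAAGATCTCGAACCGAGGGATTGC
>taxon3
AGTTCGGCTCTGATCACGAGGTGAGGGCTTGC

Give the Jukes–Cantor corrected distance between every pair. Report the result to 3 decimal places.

d(taxon1,taxon2) = 0.353, d(taxon1,taxon3) = 0.520, d(taxon2,taxon3) = 0.404

taxon1–taxon2: 9/32 sites differ → p = 0.28125, d = −0.75 ln(1 − 0.375) = 0.352503 ≈ 0.353.
taxon1–taxon3: 12/32 sites differ → p = 0.375, d = −0.75 ln(1 − 0.5) = 0.519860 ≈ 0.520.
taxon2–taxon3: 10/32 sites differ → p = 0.3125, d = −0.75 ln(1 − 0.416667) = 0.404248 ≈ 0.404.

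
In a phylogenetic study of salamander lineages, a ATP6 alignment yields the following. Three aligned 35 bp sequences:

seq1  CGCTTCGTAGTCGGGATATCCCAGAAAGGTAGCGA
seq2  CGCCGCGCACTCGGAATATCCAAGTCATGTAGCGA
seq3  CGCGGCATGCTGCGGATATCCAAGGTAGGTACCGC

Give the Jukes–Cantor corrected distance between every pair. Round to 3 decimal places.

seq1–seq2: 9/35 sites differ → p ≈ 0.257143, d = −0.75 ln(1 − 0.342857) = 0.314890 ≈ 0.315.
seq1–seq3: 12/35 sites differ → p ≈ 0.342857, d = −0.75 ln(1 − 0.457143) = 0.458182 ≈ 0.458.
seq2–seq3: 12/35 sites differ → p ≈ 0.342857, d = −0.75 ln(1 − 0.457143) = 0.458182 ≈ 0.458.

d(seq1,seq2) = 0.315, d(seq1,seq3) = 0.458, d(seq2,seq3) = 0.458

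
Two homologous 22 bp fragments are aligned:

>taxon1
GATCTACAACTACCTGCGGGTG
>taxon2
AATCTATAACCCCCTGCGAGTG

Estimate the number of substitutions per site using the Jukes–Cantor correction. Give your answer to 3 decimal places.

0.271

The sequences differ at 5 of 22 sites (1, 7, 11, 12, 19), so p = 5/22 ≈ 0.227273.
d = −(3/4) ln(1 − 4p/3) = −0.75 ln(1 − 0.303031) = −0.75 ln(0.696969)
  = −0.75 × (-0.361014) = 0.270761 substitutions/site.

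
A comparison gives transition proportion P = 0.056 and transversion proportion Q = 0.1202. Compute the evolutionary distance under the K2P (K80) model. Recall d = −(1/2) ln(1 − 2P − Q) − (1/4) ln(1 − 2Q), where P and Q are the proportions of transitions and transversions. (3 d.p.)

0.201

Under the Kimura two-parameter model, d = −½ ln(1 − 2P − Q) − ¼ ln(1 − 2Q).
1 − 2P − Q = 0.7678, giving −½ ln(0.7678) = 0.132113.
1 − 2Q = 0.7596, giving −¼ ln(0.7596) = 0.068741.
d = 0.132113 + 0.068741 = 0.200854.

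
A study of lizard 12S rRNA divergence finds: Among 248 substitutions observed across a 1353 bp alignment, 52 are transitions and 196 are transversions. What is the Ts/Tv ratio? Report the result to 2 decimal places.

R = 52/196 = 0.265306… ≈ 0.27 (to 2 d.p.).

0.27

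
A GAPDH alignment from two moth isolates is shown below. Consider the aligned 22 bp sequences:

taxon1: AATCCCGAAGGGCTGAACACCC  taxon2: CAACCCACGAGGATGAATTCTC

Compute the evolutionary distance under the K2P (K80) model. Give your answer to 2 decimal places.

0.72

Of 22 sites, 5 differences are transitions and 5 are transversions, so P = 5/22 ≈ 0.227273 and Q = 5/22 ≈ 0.227273.
Under the Kimura two-parameter model, d = −½ ln(1 − 2P − Q) − ¼ ln(1 − 2Q).
1 − 2P − Q = 0.318181, giving −½ ln(0.318181) = 0.572567.
1 − 2Q = 0.545454, giving −¼ ln(0.545454) = 0.151534.
d = 0.572567 + 0.151534 = 0.724101.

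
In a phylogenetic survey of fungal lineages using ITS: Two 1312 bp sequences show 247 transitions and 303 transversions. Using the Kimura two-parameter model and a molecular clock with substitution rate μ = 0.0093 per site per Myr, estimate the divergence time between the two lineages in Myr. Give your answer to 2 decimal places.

P = 247/1312 ≈ 0.188262 and Q = 303/1312 ≈ 0.230945.
Under the Kimura two-parameter model, d = −½ ln(1 − 2P − Q) − ¼ ln(1 − 2Q).
1 − 2P − Q = 0.392531, giving −½ ln(0.392531) = 0.467570.
1 − 2Q = 0.53811, giving −¼ ln(0.53811) = 0.154923.
d = 0.467570 + 0.154923 = 0.622493.
Under a molecular clock d = 2μt, so t = d/(2μ) = 0.622493 / (2 × 0.0093) = 33.47 Myr.

33.47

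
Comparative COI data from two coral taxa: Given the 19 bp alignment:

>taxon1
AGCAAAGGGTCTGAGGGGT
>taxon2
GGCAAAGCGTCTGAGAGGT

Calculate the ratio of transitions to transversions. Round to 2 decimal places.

Transitions are A↔G and C↔T; transversions are all other mismatches.
Transitions: 2. Transversions: 1.
R = 2/1 = 2.00.

2.00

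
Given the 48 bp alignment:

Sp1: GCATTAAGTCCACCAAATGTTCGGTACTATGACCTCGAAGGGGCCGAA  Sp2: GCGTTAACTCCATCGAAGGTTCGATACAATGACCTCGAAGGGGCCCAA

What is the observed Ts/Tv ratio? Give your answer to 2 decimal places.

1.00

Transitions are A↔G and C↔T; transversions are all other mismatches.
Transitions: 4. Transversions: 4.
R = 4/4 = 1.00.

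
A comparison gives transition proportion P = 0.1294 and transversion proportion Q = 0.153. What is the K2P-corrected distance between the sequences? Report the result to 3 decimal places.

0.357

Under the Kimura two-parameter model, d = −½ ln(1 − 2P − Q) − ¼ ln(1 − 2Q).
1 − 2P − Q = 0.5882, giving −½ ln(0.5882) = 0.265344.
1 − 2Q = 0.694, giving −¼ ln(0.694) = 0.091321.
d = 0.265344 + 0.091321 = 0.356665.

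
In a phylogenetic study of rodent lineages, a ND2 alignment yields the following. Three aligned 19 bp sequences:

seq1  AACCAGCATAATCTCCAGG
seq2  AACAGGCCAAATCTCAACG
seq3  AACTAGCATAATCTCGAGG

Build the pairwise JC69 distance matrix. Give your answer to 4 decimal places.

d(seq1,seq2) = 0.4099, d(seq1,seq3) = 0.1134, d(seq2,seq3) = 0.4099

seq1–seq2: 6/19 sites differ → p ≈ 0.315789, d = −0.75 ln(1 − 0.421052) = 0.409907 ≈ 0.4099.
seq1–seq3: 2/19 sites differ → p ≈ 0.105263, d = −0.75 ln(1 − 0.140351) = 0.113423 ≈ 0.1134.
seq2–seq3: 6/19 sites differ → p ≈ 0.315789, d = −0.75 ln(1 − 0.421052) = 0.409907 ≈ 0.4099.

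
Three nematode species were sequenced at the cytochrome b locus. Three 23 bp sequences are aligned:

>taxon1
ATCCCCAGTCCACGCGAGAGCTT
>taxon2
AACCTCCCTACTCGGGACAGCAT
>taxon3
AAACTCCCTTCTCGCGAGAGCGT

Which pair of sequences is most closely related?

taxon1–taxon2: 9/23 differ, p = 0.391, d = 0.553.
taxon1–taxon3: 8/23 differ, p = 0.348, d = 0.467.
taxon2–taxon3: 5/23 differ, p = 0.217, d = 0.257.
The smallest distance is between taxon2 and taxon3.

taxon2 and taxon3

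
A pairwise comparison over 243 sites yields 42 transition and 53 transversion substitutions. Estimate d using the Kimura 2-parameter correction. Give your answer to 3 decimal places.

0.558

P = 42/243 ≈ 0.17284 and Q = 53/243 ≈ 0.218107.
Under the Kimura two-parameter model, d = −½ ln(1 − 2P − Q) − ¼ ln(1 − 2Q).
1 − 2P − Q = 0.436213, giving −½ ln(0.436213) = 0.414812.
1 − 2Q = 0.563786, giving −¼ ln(0.563786) = 0.143270.
d = 0.414812 + 0.143270 = 0.558082.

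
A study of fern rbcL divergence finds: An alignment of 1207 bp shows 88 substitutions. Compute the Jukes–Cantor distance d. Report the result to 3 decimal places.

0.077

p = 88/1207 ≈ 0.072908.
d = −(3/4) ln(1 − 4p/3) = −0.75 ln(1 − 0.097211) = −0.75 ln(0.902789)
  = −0.75 × (-0.102266) = 0.076700 substitutions/site.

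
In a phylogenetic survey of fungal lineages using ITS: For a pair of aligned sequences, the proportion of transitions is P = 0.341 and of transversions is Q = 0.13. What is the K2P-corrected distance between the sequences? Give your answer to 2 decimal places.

Under the Kimura two-parameter model, d = −½ ln(1 − 2P − Q) − ¼ ln(1 − 2Q).
1 − 2P − Q = 0.188, giving −½ ln(0.188) = 0.835657.
1 − 2Q = 0.74, giving −¼ ln(0.74) = 0.075276.
d = 0.835657 + 0.075276 = 0.910933.

0.91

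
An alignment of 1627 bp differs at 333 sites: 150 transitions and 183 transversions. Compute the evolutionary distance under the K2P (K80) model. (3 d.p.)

P = 150/1627 ≈ 0.092194 and Q = 183/1627 ≈ 0.112477.
Under the Kimura two-parameter model, d = −½ ln(1 − 2P − Q) − ¼ ln(1 − 2Q).
1 − 2P − Q = 0.703135, giving −½ ln(0.703135) = 0.176103.
1 − 2Q = 0.775046, giving −¼ ln(0.775046) = 0.063708.
d = 0.176103 + 0.063708 = 0.239811.

0.240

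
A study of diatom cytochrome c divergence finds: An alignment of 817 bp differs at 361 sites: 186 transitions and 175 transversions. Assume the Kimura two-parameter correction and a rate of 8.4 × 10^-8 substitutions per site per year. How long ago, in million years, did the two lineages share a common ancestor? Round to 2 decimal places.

P = 186/817 ≈ 0.227662 and Q = 175/817 ≈ 0.214198.
Under the Kimura two-parameter model, d = −½ ln(1 − 2P − Q) − ¼ ln(1 − 2Q).
1 − 2P − Q = 0.330478, giving −½ ln(0.330478) = 0.553608.
1 − 2Q = 0.571604, giving −¼ ln(0.571604) = 0.139827.
d = 0.553608 + 0.139827 = 0.693435.
Under a molecular clock d = 2μt, so t = d/(2μ) = 0.693435 / (2 × 8.4 × 10^-8) = 4.13 million years.

4.13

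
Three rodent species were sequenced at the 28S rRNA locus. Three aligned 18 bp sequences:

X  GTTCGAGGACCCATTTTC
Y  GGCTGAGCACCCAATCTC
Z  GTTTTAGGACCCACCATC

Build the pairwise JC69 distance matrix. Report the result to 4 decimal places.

X–Y: 6/18 sites differ → p ≈ 0.333333, d = −0.75 ln(1 − 0.444444) = 0.440839 ≈ 0.4408.
X–Z: 5/18 sites differ → p ≈ 0.277778, d = −0.75 ln(1 − 0.370371) = 0.346968 ≈ 0.3470.
Y–Z: 7/18 sites differ → p ≈ 0.388889, d = −0.75 ln(1 − 0.518519) = 0.548166 ≈ 0.5482.

d(X,Y) = 0.4408, d(X,Z) = 0.3470, d(Y,Z) = 0.5482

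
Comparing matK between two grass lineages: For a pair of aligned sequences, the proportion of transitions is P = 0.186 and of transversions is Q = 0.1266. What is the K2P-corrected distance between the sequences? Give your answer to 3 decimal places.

Under the Kimura two-parameter model, d = −½ ln(1 − 2P − Q) − ¼ ln(1 − 2Q).
1 − 2P − Q = 0.5014, giving −½ ln(0.5014) = 0.345176.
1 − 2Q = 0.7468, giving −¼ ln(0.7468) = 0.072989.
d = 0.345176 + 0.072989 = 0.418165.

0.418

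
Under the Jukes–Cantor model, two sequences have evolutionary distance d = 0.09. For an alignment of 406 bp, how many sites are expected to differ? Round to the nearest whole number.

34

Invert JC69: p = (3/4)(1 − e^(−4d/3)) = 0.75 × (1 − e^(-0.12)) = 0.75 × (1 − 0.886920) = 0.084810.
Expected differing sites = pL ≈ 0.084810 × 406 = 34.43286 ≈ 34.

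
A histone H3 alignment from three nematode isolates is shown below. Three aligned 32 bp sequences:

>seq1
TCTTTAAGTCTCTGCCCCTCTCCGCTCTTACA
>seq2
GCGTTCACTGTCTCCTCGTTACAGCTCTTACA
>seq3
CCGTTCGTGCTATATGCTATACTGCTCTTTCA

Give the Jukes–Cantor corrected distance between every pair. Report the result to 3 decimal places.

d(seq1,seq2) = 0.460, d(seq1,seq3) = 0.824, d(seq2,seq3) = 0.585

seq1–seq2: 11/32 sites differ → p = 0.34375, d = −0.75 ln(1 − 0.458333) = 0.459828 ≈ 0.460.
seq1–seq3: 16/32 sites differ → p = 0.5, d = −0.75 ln(1 − 0.666667) = 0.823960 ≈ 0.824.
seq2–seq3: 13/32 sites differ → p = 0.40625, d = −0.75 ln(1 − 0.541667) = 0.585119 ≈ 0.585.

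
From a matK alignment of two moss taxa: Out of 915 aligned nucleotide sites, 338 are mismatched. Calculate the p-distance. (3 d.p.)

p = 338/915 = 0.369398… ≈ 0.369 (to 3 d.p.).

0.369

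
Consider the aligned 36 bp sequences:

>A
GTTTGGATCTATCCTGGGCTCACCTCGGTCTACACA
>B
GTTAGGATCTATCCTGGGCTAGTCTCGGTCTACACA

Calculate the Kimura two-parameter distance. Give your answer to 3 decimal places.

0.121

Of 36 sites, 2 differences are transitions and 2 are transversions, so P = 2/36 ≈ 0.055556 and Q = 2/36 ≈ 0.055556.
Under the Kimura two-parameter model, d = −½ ln(1 − 2P − Q) − ¼ ln(1 − 2Q).
1 − 2P − Q = 0.833332, giving −½ ln(0.833332) = 0.091162.
1 − 2Q = 0.888888, giving −¼ ln(0.888888) = 0.029446.
d = 0.091162 + 0.029446 = 0.120608.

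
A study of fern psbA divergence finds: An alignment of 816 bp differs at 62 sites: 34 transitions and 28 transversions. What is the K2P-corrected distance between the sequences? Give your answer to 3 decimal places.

0.080

P = 34/816 ≈ 0.041667 and Q = 28/816 ≈ 0.034314.
Under the Kimura two-parameter model, d = −½ ln(1 − 2P − Q) − ¼ ln(1 − 2Q).
1 − 2P − Q = 0.882352, giving −½ ln(0.882352) = 0.062582.
1 − 2Q = 0.931372, giving −¼ ln(0.931372) = 0.017774.
d = 0.062582 + 0.017774 = 0.080356.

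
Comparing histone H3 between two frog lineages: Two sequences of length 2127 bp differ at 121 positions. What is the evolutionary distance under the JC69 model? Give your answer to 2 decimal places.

0.06

p = 121/2127 ≈ 0.056888.
d = −(3/4) ln(1 − 4p/3) = −0.75 ln(1 − 0.075851) = −0.75 ln(0.924149)
  = −0.75 × (-0.078882) = 0.059162 substitutions/site.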